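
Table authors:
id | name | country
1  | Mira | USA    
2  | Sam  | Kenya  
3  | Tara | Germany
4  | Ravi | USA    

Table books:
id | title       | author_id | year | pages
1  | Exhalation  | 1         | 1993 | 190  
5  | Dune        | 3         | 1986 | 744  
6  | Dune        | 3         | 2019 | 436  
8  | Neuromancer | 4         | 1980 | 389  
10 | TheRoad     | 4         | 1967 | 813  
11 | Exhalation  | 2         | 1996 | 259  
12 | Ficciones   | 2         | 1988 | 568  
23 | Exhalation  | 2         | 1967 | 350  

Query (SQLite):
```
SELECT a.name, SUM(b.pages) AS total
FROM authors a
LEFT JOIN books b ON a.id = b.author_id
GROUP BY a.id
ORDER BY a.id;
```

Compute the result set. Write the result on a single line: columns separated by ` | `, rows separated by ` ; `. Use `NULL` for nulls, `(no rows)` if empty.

Mira | 190 ; Sam | 1177 ; Tara | 1180 ; Ravi | 1202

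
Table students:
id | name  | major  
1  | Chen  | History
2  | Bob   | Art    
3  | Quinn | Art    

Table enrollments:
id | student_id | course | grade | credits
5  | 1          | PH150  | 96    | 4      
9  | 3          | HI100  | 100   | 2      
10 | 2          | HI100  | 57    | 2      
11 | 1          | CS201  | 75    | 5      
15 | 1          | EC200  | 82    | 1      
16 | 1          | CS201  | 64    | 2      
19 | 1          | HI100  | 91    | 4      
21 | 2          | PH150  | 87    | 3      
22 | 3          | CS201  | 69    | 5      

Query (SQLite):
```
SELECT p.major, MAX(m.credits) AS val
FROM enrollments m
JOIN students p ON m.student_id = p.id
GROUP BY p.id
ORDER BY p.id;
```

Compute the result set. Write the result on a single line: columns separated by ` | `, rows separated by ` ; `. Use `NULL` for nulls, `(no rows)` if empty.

History | 5 ; Art | 3 ; Art | 5

Join each enrollments row to its students via student_id.
Group joined rows by students.id; compute MAX(m.credits) per group.
  1: ids {5, 11, 15, 16, 19} → MAX(m.credits)=5
  2: ids {10, 21} → MAX(m.credits)=3
  3: ids {9, 22} → MAX(m.credits)=5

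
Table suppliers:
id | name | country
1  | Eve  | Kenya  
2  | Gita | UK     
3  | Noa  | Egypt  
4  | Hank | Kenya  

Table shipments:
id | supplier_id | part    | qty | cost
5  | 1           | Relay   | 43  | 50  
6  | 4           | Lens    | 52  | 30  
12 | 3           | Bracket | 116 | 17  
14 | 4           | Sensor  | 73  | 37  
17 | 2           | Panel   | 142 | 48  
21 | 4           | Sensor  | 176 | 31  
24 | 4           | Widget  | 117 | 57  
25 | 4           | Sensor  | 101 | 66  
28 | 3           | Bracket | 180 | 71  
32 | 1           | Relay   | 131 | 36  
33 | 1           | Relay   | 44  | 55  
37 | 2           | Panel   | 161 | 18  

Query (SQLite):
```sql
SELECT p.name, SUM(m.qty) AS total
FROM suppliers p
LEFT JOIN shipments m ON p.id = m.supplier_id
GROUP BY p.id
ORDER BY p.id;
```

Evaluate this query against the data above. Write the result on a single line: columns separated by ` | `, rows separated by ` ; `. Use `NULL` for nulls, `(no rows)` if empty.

Eve | 218 ; Gita | 303 ; Noa | 296 ; Hank | 519

LEFT JOIN keeps every suppliers row; unmatched ones get NULL for shipments columns.
Group by suppliers.id and compute SUM(m.qty). SUM over an all-NULL group is NULL.
  1: ids {5, 32, 33} → SUM(m.qty)=218
  2: ids {17, 37} → SUM(m.qty)=303
  3: ids {12, 28} → SUM(m.qty)=296
  4: ids {6, 14, 21, 24, 25} → SUM(m.qty)=519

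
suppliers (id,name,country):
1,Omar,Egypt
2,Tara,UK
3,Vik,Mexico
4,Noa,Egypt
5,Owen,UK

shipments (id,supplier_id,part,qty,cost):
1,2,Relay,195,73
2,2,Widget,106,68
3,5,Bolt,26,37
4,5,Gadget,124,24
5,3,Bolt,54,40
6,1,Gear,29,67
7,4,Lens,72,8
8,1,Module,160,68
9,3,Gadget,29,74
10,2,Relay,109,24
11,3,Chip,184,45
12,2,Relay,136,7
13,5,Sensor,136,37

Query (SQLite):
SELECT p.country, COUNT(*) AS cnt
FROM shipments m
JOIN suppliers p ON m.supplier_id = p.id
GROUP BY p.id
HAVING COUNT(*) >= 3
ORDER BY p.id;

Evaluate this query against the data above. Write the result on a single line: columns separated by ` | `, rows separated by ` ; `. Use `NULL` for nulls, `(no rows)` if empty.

Join each shipments row to its suppliers via supplier_id.
Group joined rows by suppliers.id; compute COUNT(*) per group.
HAVING: keep groups with count ≥ 3.
  1: ids {6, 8} → COUNT(*)=2
  2: ids {1, 2, 10, 12} → COUNT(*)=4
  3: ids {5, 9, 11} → COUNT(*)=3
  4: ids {7} → COUNT(*)=1
  5: ids {3, 4, 13} → COUNT(*)=3

UK | 4 ; Mexico | 3 ; UK | 3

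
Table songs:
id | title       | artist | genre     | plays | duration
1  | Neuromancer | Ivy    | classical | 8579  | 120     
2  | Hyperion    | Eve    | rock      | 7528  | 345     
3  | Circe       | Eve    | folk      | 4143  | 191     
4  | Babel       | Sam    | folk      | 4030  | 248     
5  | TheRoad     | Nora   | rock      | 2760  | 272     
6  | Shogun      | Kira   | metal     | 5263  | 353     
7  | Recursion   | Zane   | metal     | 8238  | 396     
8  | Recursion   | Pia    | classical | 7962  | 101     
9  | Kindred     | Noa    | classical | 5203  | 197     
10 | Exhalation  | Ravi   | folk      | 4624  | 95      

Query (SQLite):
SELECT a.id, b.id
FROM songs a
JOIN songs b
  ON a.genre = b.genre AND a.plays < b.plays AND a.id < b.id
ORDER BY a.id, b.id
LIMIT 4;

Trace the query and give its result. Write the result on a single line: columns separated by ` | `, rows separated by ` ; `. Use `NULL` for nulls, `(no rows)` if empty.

Pairs (a,b) with same genre, a.plays < b.plays, a.id < b.id.
genre groups: classical:{1,8,9} folk:{3,4,10} metal:{6,7} rock:{2,5}
Ordered by (a.id, b.id); first 4.

3 | 10 ; 4 | 10 ; 6 | 7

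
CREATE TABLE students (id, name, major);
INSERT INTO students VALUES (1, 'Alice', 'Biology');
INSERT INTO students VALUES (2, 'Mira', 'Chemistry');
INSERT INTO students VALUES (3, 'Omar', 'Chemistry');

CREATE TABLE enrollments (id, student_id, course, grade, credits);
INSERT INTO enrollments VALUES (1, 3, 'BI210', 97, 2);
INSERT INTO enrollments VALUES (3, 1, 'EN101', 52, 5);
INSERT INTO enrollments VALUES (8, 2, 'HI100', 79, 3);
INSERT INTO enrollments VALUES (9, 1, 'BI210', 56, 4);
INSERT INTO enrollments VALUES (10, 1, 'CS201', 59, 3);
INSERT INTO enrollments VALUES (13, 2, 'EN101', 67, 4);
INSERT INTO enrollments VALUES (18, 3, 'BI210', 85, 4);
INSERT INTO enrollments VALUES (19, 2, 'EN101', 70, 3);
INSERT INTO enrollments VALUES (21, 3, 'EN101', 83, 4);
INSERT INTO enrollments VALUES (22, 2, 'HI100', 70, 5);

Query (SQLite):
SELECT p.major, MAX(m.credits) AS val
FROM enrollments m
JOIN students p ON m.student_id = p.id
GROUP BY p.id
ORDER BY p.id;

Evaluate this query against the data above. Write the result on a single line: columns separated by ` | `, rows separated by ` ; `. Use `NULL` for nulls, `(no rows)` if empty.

Biology | 5 ; Chemistry | 5 ; Chemistry | 4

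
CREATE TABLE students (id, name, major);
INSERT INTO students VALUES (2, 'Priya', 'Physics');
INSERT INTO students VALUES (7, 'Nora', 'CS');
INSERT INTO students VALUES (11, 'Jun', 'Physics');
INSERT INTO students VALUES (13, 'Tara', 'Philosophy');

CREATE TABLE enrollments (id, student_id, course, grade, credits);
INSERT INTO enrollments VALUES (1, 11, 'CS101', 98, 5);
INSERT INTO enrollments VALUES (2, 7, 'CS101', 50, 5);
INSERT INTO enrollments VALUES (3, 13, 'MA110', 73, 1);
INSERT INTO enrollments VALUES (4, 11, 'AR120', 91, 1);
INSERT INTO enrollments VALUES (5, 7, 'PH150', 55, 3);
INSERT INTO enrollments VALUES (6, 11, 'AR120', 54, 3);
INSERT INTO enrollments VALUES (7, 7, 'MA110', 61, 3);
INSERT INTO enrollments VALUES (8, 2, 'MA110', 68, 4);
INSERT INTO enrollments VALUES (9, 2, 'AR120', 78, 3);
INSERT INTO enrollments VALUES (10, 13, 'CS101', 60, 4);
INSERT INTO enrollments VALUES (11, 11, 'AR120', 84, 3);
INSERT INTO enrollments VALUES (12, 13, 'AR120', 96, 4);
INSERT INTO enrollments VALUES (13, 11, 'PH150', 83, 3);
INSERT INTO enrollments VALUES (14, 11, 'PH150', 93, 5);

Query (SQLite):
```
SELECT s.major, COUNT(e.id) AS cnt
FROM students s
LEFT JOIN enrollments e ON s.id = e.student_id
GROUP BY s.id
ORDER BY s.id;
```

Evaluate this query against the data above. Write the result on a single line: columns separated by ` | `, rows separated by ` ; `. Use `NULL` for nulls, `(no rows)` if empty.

Physics | 2 ; CS | 3 ; Physics | 6 ; Philosophy | 3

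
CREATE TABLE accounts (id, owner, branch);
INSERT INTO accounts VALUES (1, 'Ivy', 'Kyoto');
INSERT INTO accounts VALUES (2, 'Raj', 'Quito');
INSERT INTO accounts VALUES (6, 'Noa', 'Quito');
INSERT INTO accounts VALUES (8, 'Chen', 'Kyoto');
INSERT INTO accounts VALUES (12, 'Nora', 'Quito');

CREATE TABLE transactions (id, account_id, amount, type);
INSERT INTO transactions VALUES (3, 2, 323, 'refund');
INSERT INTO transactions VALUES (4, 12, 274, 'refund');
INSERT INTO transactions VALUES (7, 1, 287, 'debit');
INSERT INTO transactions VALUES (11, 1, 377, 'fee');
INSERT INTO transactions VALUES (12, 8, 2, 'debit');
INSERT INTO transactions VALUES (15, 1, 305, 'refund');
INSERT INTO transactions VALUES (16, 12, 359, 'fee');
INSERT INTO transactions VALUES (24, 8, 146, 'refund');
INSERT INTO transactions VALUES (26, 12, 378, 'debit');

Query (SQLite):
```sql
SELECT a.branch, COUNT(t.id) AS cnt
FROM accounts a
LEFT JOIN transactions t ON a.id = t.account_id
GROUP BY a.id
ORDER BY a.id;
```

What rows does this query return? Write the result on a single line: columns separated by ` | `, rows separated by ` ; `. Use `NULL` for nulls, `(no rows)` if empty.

Kyoto | 3 ; Quito | 1 ; Quito | 0 ; Kyoto | 2 ; Quito | 3

LEFT JOIN keeps every accounts row; unmatched ones get NULL for transactions columns.
Group by accounts.id and compute COUNT(t.id). COUNT(col) of an all-NULL group is 0.
  1: ids {7, 11, 15} → COUNT(t.id)=3
  2: ids {3} → COUNT(t.id)=1
  6: ids {—} → COUNT(t.id)=0
  8: ids {12, 24} → COUNT(t.id)=2
  12: ids {4, 16, 26} → COUNT(t.id)=3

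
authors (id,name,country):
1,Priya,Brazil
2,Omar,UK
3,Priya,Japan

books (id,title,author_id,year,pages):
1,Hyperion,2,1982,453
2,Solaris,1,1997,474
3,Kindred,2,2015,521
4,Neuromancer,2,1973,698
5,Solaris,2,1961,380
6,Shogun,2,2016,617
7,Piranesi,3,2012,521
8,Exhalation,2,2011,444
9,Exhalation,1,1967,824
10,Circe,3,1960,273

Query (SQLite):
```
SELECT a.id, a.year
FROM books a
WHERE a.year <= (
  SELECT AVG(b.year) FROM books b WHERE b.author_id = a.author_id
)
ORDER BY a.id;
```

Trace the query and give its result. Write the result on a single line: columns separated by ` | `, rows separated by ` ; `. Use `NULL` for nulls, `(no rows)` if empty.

1 | 1982 ; 4 | 1973 ; 5 | 1961 ; 9 | 1967 ; 10 | 1960

For each books row a, compute AVG(year) over rows sharing a.author_id.
Keep row a if a.year <= that per-group AVG.
  author_id=1: AVG(year) = 1982.0
  author_id=2: AVG(year) = 1993.0
  author_id=3: AVG(year) = 1986.0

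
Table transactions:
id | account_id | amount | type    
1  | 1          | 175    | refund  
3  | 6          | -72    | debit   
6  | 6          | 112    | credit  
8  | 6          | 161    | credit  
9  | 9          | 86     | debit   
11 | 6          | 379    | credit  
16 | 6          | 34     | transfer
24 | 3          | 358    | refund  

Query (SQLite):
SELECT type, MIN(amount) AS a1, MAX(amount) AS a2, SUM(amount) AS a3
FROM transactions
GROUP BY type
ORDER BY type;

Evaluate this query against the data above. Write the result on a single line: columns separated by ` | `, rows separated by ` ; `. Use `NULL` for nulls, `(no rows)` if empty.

Group transactions by type.
Per group compute: MIN(amount), MAX(amount), SUM(amount).
  credit: ids {6, 8, 11} → MIN(amount)=112, MAX(amount)=379, SUM(amount)=652
  debit: ids {3, 9} → MIN(amount)=-72, MAX(amount)=86, SUM(amount)=14
  refund: ids {1, 24} → MIN(amount)=175, MAX(amount)=358, SUM(amount)=533
  transfer: ids {16} → MIN(amount)=34, MAX(amount)=34, SUM(amount)=34

credit | 112 | 379 | 652 ; debit | -72 | 86 | 14 ; refund | 175 | 358 | 533 ; transfer | 34 | 34 | 34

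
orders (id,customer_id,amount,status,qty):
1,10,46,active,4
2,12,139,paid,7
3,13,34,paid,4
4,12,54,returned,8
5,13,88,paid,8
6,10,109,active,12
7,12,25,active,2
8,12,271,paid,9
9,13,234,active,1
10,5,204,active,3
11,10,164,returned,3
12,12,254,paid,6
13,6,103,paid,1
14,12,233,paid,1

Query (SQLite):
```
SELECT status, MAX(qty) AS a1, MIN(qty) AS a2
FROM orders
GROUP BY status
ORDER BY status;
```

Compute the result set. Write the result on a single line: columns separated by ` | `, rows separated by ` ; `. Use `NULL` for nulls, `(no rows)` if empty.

Group orders by status.
Per group compute: MAX(qty), MIN(qty).
  active: ids {1, 6, 7, 9, 10} → MAX(qty)=12, MIN(qty)=1
  paid: ids {2, 3, 5, 8, 12, 13, 14} → MAX(qty)=9, MIN(qty)=1
  returned: ids {4, 11} → MAX(qty)=8, MIN(qty)=3

active | 12 | 1 ; paid | 9 | 1 ; returned | 8 | 3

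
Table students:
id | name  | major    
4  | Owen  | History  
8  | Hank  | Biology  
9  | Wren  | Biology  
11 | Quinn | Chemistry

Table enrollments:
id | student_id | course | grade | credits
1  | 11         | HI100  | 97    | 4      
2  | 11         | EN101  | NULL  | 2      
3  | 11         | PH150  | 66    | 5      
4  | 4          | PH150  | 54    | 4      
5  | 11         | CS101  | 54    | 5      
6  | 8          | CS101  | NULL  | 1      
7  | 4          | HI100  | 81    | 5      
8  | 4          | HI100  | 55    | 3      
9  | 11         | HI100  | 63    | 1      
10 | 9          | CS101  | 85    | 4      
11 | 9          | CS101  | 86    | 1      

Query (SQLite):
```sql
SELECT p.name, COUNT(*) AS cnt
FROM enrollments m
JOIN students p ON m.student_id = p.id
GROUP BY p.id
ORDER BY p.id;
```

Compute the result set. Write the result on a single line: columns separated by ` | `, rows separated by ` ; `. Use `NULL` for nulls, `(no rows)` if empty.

Join each enrollments row to its students via student_id.
Group joined rows by students.id; compute COUNT(*) per group.
  4: ids {4, 7, 8} → COUNT(*)=3
  8: ids {6} → COUNT(*)=1
  9: ids {10, 11} → COUNT(*)=2
  11: ids {1, 2, 3, 5, 9} → COUNT(*)=5

Owen | 3 ; Hank | 1 ; Wren | 2 ; Quinn | 5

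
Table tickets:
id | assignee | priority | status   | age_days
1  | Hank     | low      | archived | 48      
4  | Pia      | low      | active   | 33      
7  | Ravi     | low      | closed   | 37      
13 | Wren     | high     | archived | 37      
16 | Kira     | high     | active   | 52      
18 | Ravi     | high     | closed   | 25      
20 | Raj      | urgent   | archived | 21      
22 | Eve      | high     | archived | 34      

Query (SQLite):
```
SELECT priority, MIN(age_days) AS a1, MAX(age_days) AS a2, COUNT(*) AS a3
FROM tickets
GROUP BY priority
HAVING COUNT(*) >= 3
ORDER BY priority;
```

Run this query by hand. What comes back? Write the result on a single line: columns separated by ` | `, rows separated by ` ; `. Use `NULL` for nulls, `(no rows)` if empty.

high | 25 | 52 | 4 ; low | 33 | 48 | 3

Group tickets by priority.
Per group compute: MIN(age_days), MAX(age_days), COUNT(*).
HAVING: drop groups with fewer than 3 rows.
  high: ids {13, 16, 18, 22} → MIN(age_days)=25, MAX(age_days)=52, COUNT(*)=4
  low: ids {1, 4, 7} → MIN(age_days)=33, MAX(age_days)=48, COUNT(*)=3
  urgent: ids {20} → MIN(age_days)=21, MAX(age_days)=21, COUNT(*)=1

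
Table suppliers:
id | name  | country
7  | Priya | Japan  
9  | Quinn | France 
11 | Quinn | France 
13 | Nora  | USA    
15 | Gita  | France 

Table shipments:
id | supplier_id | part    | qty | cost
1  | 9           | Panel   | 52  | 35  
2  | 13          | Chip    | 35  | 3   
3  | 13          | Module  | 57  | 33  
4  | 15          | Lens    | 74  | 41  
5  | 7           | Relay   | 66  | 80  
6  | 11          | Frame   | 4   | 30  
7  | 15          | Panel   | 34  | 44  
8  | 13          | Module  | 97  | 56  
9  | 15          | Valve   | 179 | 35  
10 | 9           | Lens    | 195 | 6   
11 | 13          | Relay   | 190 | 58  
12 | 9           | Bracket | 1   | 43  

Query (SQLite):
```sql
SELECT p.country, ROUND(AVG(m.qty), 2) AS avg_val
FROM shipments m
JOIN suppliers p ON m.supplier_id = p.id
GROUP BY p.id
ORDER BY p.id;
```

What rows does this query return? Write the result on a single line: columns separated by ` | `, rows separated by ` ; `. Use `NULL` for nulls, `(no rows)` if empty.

Japan | 66 ; France | 82.67 ; France | 4 ; USA | 94.75 ; France | 95.67

Join each shipments row to its suppliers via supplier_id.
Group joined rows by suppliers.id; compute ROUND(AVG(m.qty), 2) per group.
  7: ids {5} → ROUND(AVG(m.qty), 2)=66
  9: ids {1, 10, 12} → ROUND(AVG(m.qty), 2)=82.67
  11: ids {6} → ROUND(AVG(m.qty), 2)=4
  13: ids {2, 3, 8, 11} → ROUND(AVG(m.qty), 2)=94.75
  15: ids {4, 7, 9} → ROUND(AVG(m.qty), 2)=95.67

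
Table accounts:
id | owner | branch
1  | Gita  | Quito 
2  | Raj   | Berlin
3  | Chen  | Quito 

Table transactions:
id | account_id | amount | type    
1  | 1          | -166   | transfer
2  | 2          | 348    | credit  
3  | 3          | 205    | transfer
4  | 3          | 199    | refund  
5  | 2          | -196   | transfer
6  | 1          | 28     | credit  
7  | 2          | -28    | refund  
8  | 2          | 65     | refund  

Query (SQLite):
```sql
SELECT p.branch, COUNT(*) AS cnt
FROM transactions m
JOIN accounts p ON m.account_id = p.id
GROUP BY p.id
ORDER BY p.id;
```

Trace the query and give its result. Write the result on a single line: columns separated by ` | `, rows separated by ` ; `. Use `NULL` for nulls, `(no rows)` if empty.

Join each transactions row to its accounts via account_id.
Group joined rows by accounts.id; compute COUNT(*) per group.
  1: ids {1, 6} → COUNT(*)=2
  2: ids {2, 5, 7, 8} → COUNT(*)=4
  3: ids {3, 4} → COUNT(*)=2

Quito | 2 ; Berlin | 4 ; Quito | 2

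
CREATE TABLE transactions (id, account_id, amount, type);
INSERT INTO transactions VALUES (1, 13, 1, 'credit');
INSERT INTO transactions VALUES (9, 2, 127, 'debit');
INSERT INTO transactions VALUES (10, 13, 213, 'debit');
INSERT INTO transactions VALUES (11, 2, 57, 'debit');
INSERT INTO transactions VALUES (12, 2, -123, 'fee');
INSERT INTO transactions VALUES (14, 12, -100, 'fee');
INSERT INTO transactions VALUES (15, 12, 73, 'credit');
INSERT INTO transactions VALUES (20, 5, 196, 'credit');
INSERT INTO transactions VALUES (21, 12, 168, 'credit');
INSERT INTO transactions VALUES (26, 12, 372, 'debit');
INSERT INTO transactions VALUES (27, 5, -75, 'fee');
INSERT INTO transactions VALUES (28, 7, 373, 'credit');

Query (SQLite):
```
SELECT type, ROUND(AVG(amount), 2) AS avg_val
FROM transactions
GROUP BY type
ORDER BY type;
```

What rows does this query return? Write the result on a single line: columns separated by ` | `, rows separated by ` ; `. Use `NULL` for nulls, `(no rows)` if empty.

Partition transactions by type; compute ROUND(AVG(amount), 2) within each group.
  credit: ids {1, 15, 20, 21, 28} → ROUND(AVG(amount), 2)=162.2
  debit: ids {9, 10, 11, 26} → ROUND(AVG(amount), 2)=192.25
  fee: ids {12, 14, 27} → ROUND(AVG(amount), 2)=-99.33

credit | 162.2 ; debit | 192.25 ; fee | -99.33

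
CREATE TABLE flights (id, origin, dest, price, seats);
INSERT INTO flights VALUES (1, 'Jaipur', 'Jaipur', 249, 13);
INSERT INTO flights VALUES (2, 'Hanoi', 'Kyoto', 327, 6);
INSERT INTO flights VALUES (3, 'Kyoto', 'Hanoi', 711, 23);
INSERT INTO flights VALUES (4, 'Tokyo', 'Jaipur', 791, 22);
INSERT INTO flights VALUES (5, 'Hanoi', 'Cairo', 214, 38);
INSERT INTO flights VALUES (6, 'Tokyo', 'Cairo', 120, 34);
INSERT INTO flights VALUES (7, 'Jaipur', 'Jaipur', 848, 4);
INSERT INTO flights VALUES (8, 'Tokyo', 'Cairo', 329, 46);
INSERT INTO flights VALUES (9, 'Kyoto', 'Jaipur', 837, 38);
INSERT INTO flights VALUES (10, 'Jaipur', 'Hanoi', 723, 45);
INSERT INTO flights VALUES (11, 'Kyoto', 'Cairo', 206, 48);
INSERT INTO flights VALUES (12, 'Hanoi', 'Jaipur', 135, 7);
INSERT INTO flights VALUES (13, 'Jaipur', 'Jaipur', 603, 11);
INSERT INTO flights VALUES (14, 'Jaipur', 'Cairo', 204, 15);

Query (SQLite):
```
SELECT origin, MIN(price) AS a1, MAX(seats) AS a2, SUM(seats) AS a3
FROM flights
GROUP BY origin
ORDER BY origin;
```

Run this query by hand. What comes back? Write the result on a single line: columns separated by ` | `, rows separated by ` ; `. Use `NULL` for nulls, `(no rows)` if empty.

Group flights by origin.
Per group compute: MIN(price), MAX(seats), SUM(seats).
  Hanoi: ids {2, 5, 12} → MIN(price)=135, MAX(seats)=38, SUM(seats)=51
  Jaipur: ids {1, 7, 10, 13, 14} → MIN(price)=204, MAX(seats)=45, SUM(seats)=88
  Kyoto: ids {3, 9, 11} → MIN(price)=206, MAX(seats)=48, SUM(seats)=109
  Tokyo: ids {4, 6, 8} → MIN(price)=120, MAX(seats)=46, SUM(seats)=102

Hanoi | 135 | 38 | 51 ; Jaipur | 204 | 45 | 88 ; Kyoto | 206 | 48 | 109 ; Tokyo | 120 | 46 | 102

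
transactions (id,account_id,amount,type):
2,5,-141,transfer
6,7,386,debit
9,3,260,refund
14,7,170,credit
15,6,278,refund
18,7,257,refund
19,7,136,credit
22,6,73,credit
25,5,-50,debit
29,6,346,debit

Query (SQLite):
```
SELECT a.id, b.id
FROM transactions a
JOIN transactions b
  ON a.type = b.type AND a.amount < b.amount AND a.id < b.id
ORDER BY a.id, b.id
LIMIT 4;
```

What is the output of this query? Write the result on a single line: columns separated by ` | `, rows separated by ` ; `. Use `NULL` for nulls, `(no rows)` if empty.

9 | 15 ; 25 | 29

Pairs (a,b) with same type, a.amount < b.amount, a.id < b.id.
type groups: credit:{14,19,22} debit:{6,25,29} refund:{9,15,18} transfer:{2}
Ordered by (a.id, b.id); first 4.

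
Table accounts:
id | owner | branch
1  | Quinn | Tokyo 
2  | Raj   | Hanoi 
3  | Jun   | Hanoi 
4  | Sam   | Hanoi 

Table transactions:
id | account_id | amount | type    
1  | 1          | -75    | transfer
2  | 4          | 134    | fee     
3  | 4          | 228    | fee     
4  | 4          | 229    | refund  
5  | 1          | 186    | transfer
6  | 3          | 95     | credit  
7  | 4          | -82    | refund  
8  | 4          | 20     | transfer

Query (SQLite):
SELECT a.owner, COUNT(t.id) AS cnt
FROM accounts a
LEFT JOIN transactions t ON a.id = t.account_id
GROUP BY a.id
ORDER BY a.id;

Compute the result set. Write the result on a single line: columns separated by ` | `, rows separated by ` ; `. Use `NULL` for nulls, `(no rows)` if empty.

Quinn | 2 ; Raj | 0 ; Jun | 1 ; Sam | 5

LEFT JOIN keeps every accounts row; unmatched ones get NULL for transactions columns.
Group by accounts.id and compute COUNT(t.id). COUNT(col) of an all-NULL group is 0.
  1: ids {1, 5} → COUNT(t.id)=2
  2: ids {—} → COUNT(t.id)=0
  3: ids {6} → COUNT(t.id)=1
  4: ids {2, 3, 4, 7, 8} → COUNT(t.id)=5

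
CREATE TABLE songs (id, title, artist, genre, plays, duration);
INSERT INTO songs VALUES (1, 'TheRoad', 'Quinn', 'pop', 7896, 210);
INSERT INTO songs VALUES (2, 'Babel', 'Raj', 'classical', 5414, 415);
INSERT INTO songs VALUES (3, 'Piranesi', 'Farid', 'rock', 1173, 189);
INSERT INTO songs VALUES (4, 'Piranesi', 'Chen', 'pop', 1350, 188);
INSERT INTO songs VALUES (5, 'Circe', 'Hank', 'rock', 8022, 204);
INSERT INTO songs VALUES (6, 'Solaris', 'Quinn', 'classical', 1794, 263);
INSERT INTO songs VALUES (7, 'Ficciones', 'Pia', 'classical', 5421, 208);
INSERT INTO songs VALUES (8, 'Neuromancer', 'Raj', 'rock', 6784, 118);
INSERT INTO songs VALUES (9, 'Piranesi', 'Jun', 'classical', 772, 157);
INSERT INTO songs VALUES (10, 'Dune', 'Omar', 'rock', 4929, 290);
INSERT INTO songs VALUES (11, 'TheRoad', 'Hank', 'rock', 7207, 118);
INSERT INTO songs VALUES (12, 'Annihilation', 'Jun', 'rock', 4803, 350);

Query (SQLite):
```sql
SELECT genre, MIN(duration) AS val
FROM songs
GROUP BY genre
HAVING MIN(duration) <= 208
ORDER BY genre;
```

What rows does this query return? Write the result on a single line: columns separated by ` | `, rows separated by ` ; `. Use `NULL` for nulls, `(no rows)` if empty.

classical | 157 ; pop | 188 ; rock | 118

Partition songs by genre; compute MIN(duration) within each group.
HAVING: keep groups where MIN(duration) <= 208.
  classical: ids {2, 6, 7, 9} → MIN(duration)=157
  pop: ids {1, 4} → MIN(duration)=188
  rock: ids {3, 5, 8, 10, 11, 12} → MIN(duration)=118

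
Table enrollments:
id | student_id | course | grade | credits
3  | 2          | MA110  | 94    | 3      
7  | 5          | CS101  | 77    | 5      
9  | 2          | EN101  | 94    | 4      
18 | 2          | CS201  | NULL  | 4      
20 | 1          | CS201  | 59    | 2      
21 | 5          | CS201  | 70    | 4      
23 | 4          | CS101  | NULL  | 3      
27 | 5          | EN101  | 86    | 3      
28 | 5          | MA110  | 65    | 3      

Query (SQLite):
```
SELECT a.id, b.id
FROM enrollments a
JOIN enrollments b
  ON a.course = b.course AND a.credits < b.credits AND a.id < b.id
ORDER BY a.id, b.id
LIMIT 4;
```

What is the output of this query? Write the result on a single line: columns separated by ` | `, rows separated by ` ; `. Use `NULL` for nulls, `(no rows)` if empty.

20 | 21

Pairs (a,b) with same course, a.credits < b.credits, a.id < b.id.
course groups: CS101:{7,23} CS201:{18,20,21} EN101:{9,27} MA110:{3,28}
Ordered by (a.id, b.id); first 4.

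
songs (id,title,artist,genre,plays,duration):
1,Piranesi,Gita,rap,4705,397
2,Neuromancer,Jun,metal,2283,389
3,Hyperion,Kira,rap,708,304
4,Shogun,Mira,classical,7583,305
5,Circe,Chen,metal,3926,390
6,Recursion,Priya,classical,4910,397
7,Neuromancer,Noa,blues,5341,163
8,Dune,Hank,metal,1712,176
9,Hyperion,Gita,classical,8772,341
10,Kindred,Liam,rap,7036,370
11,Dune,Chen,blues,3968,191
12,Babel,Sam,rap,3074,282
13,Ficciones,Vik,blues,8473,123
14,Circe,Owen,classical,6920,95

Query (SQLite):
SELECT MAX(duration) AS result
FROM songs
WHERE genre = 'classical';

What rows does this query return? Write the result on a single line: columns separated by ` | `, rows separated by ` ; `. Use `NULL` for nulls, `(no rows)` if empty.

397

Rows where genre='classical' → duration values: [305, 397, 341, 95].
MAX of non-NULL values = 397.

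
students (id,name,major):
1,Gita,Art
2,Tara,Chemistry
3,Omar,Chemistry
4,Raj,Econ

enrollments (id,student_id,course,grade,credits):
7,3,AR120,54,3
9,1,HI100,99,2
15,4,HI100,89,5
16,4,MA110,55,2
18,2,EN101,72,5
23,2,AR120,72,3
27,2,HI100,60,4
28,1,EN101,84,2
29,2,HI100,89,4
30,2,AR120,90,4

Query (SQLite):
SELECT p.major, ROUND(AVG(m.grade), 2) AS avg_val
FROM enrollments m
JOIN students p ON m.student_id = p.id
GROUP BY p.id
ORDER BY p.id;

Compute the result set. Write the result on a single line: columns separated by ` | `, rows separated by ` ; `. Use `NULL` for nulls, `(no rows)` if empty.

Join each enrollments row to its students via student_id.
Group joined rows by students.id; compute ROUND(AVG(m.grade), 2) per group.
  1: ids {9, 28} → ROUND(AVG(m.grade), 2)=91.5
  2: ids {18, 23, 27, 29, 30} → ROUND(AVG(m.grade), 2)=76.6
  3: ids {7} → ROUND(AVG(m.grade), 2)=54
  4: ids {15, 16} → ROUND(AVG(m.grade), 2)=72

Art | 91.5 ; Chemistry | 76.6 ; Chemistry | 54 ; Econ | 72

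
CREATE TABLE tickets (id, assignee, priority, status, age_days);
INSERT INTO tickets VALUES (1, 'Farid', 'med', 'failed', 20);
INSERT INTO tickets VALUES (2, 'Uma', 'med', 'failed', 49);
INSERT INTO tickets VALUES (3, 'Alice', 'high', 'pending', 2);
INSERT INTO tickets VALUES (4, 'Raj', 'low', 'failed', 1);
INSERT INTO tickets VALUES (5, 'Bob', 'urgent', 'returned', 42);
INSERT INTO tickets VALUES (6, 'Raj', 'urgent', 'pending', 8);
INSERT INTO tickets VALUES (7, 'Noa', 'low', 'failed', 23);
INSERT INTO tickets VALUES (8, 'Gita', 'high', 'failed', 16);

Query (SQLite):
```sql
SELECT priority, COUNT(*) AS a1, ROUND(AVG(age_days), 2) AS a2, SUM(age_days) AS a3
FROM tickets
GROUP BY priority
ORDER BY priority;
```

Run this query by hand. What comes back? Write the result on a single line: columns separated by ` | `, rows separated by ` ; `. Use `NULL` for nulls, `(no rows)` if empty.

Group tickets by priority.
Per group compute: COUNT(*), ROUND(AVG(age_days), 2), SUM(age_days).
  high: ids {3, 8} → COUNT(*)=2, ROUND(AVG(age_days), 2)=9, SUM(age_days)=18
  low: ids {4, 7} → COUNT(*)=2, ROUND(AVG(age_days), 2)=12, SUM(age_days)=24
  med: ids {1, 2} → COUNT(*)=2, ROUND(AVG(age_days), 2)=34.5, SUM(age_days)=69
  urgent: ids {5, 6} → COUNT(*)=2, ROUND(AVG(age_days), 2)=25, SUM(age_days)=50

high | 2 | 9 | 18 ; low | 2 | 12 | 24 ; med | 2 | 34.5 | 69 ; urgent | 2 | 25 | 50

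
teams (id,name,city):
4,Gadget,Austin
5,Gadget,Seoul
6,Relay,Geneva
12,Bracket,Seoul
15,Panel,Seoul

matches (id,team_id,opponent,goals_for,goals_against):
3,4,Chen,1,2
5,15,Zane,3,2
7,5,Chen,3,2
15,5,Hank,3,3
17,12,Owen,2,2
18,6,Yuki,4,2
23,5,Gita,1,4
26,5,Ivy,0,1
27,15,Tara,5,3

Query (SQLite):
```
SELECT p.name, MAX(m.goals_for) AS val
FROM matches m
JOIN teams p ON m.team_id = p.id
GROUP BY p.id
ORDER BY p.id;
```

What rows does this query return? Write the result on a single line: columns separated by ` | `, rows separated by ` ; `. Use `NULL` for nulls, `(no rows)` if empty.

Gadget | 1 ; Gadget | 3 ; Relay | 4 ; Bracket | 2 ; Panel | 5

Join each matches row to its teams via team_id.
Group joined rows by teams.id; compute MAX(m.goals_for) per group.
  4: ids {3} → MAX(m.goals_for)=1
  5: ids {7, 15, 23, 26} → MAX(m.goals_for)=3
  6: ids {18} → MAX(m.goals_for)=4
  12: ids {17} → MAX(m.goals_for)=2
  15: ids {5, 27} → MAX(m.goals_for)=5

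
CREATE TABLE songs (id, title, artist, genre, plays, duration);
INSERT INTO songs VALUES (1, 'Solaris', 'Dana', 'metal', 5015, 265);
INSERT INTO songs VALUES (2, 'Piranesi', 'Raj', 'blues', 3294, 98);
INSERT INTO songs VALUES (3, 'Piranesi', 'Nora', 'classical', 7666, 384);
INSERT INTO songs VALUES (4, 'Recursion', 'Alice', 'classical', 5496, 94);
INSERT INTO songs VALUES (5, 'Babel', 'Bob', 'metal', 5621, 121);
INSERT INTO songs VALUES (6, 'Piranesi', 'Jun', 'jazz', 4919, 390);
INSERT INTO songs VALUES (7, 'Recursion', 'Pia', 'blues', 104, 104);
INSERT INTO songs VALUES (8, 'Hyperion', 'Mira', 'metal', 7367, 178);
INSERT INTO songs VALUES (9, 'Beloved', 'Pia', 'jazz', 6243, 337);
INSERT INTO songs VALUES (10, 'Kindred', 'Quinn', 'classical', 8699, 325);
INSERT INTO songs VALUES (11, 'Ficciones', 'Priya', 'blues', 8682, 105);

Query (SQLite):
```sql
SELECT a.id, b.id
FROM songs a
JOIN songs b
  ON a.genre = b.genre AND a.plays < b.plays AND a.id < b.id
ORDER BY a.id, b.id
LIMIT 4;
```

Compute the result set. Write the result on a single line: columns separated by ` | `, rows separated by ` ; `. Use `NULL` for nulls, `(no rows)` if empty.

Pairs (a,b) with same genre, a.plays < b.plays, a.id < b.id.
genre groups: blues:{2,7,11} classical:{3,4,10} jazz:{6,9} metal:{1,5,8}
Ordered by (a.id, b.id); first 4.

1 | 5 ; 1 | 8 ; 2 | 11 ; 3 | 10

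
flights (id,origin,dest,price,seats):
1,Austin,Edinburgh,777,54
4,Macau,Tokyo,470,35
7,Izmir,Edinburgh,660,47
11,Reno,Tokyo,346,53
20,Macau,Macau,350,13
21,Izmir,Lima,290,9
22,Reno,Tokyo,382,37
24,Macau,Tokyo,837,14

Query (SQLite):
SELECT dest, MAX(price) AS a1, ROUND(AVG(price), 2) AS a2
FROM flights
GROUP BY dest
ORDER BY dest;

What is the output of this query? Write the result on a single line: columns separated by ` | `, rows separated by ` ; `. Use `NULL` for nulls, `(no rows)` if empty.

Edinburgh | 777 | 718.5 ; Lima | 290 | 290 ; Macau | 350 | 350 ; Tokyo | 837 | 508.75

Group flights by dest.
Per group compute: MAX(price), ROUND(AVG(price), 2).
  Edinburgh: ids {1, 7} → MAX(price)=777, ROUND(AVG(price), 2)=718.5
  Lima: ids {21} → MAX(price)=290, ROUND(AVG(price), 2)=290
  Macau: ids {20} → MAX(price)=350, ROUND(AVG(price), 2)=350
  Tokyo: ids {4, 11, 22, 24} → MAX(price)=837, ROUND(AVG(price), 2)=508.75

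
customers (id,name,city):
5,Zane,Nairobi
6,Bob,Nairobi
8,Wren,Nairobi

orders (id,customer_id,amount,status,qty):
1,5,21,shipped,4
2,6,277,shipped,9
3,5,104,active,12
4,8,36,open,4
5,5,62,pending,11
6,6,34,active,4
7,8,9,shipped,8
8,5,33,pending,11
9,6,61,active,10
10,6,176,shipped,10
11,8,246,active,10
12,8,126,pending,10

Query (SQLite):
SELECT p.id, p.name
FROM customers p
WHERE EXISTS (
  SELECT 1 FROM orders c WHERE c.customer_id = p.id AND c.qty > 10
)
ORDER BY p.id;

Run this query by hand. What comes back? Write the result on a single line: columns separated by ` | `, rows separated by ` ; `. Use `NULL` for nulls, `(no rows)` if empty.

5 | Zane

For each customers row, check whether any orders with matching customer_id has qty > 10.
Keep rows where that is true.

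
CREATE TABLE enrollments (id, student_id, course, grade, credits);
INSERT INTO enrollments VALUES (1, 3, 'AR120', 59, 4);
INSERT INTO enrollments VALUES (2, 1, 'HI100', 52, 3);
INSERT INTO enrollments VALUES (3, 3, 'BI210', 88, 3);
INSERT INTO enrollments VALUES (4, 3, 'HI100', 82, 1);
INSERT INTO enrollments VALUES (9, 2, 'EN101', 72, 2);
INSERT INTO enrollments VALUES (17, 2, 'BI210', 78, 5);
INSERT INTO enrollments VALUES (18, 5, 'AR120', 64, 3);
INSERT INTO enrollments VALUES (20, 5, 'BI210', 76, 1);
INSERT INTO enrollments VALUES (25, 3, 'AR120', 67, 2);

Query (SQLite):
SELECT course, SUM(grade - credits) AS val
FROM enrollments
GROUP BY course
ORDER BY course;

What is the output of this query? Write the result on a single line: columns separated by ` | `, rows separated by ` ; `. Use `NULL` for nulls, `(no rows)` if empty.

For each row compute grade - credits.
Group by course; take SUM of the expression per group.
  AR120: ids {1, 18, 25} → SUM(grade - credits)=181
  BI210: ids {3, 17, 20} → SUM(grade - credits)=233
  EN101: ids {9} → SUM(grade - credits)=70
  HI100: ids {2, 4} → SUM(grade - credits)=130

AR120 | 181 ; BI210 | 233 ; EN101 | 70 ; HI100 | 130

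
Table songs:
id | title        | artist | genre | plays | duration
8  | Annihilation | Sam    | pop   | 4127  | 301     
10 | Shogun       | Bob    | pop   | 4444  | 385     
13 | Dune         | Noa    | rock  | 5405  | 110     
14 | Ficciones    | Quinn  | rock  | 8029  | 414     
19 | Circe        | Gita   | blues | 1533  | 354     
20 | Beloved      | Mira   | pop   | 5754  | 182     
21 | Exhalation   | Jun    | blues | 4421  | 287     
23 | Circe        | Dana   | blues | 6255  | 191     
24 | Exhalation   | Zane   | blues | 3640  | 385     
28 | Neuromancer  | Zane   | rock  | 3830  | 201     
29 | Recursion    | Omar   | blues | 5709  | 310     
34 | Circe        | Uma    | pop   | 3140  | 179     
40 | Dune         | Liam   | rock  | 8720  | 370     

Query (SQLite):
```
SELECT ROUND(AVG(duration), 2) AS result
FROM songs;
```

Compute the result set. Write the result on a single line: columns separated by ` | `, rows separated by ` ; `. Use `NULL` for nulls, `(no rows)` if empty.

282.23

All duration values: [301, 385, 110, 414, 354, 182, 287, 191, 385, 201, 310, 179, 370].
AVG = 3669 / 13 (rounded to 2 dp).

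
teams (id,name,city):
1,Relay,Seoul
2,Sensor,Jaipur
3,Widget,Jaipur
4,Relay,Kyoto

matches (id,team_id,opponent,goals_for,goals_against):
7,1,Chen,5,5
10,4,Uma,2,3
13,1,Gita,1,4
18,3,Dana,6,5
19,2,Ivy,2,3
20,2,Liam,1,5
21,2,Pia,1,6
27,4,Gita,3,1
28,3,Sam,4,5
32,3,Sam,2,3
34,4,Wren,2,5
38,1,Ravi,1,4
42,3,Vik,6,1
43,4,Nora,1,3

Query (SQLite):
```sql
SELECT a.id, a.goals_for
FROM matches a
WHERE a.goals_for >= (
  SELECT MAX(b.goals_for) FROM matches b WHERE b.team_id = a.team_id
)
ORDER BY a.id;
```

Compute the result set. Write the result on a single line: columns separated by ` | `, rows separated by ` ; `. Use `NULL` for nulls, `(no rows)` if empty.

For each matches row a, compute MAX(goals_for) over rows sharing a.team_id.
Keep row a if a.goals_for >= that per-group MAX.
  team_id=1: MAX(goals_for) = 5
  team_id=2: MAX(goals_for) = 2
  team_id=3: MAX(goals_for) = 6
  team_id=4: MAX(goals_for) = 3

7 | 5 ; 18 | 6 ; 19 | 2 ; 27 | 3 ; 42 | 6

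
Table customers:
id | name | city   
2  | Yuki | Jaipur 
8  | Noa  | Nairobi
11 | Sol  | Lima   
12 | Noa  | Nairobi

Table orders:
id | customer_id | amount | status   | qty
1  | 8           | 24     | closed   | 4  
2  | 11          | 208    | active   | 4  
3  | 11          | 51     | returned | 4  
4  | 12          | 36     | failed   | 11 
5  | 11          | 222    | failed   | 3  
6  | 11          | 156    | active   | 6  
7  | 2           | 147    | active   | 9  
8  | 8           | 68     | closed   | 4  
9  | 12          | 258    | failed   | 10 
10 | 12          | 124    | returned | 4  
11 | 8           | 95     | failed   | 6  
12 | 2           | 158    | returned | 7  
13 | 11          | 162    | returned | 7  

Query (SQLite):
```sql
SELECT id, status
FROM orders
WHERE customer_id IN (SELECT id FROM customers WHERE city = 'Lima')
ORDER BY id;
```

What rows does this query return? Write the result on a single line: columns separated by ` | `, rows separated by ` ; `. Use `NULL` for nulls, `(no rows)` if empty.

Inner query: customers.id where city = 'Lima'.
Outer: keep orders rows whose customer_id is in that set.
Inner query → {11}

2 | active ; 3 | returned ; 5 | failed ; 6 | active ; 13 | returned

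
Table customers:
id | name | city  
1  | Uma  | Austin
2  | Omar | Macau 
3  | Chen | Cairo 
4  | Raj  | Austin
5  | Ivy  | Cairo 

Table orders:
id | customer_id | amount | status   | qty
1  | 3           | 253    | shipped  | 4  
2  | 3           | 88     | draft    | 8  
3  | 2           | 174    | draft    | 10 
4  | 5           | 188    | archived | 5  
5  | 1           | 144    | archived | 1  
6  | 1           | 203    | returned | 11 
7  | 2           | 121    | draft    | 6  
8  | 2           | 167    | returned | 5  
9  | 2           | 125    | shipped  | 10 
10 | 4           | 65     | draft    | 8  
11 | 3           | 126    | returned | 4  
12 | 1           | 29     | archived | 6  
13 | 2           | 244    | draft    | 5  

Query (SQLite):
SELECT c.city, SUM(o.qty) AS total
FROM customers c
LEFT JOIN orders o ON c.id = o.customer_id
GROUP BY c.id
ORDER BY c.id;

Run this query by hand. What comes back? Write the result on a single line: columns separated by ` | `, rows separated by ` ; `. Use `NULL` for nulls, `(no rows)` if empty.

LEFT JOIN keeps every customers row; unmatched ones get NULL for orders columns.
Group by customers.id and compute SUM(o.qty). SUM over an all-NULL group is NULL.
  1: ids {5, 6, 12} → SUM(o.qty)=18
  2: ids {3, 7, 8, 9, 13} → SUM(o.qty)=36
  3: ids {1, 2, 11} → SUM(o.qty)=16
  4: ids {10} → SUM(o.qty)=8
  5: ids {4} → SUM(o.qty)=5

Austin | 18 ; Macau | 36 ; Cairo | 16 ; Austin | 8 ; Cairo | 5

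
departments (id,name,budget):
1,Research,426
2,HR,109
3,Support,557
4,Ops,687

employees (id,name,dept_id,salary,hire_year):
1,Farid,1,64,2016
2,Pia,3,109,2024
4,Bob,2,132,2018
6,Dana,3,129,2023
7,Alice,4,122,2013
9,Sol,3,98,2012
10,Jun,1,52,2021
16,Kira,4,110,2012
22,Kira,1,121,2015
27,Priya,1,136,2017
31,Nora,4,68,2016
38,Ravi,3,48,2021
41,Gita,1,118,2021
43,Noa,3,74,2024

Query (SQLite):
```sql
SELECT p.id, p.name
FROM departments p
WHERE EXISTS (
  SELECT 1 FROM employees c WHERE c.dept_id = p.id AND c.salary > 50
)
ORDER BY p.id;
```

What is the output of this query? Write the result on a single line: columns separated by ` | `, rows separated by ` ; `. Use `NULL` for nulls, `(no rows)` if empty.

1 | Research ; 2 | HR ; 3 | Support ; 4 | Ops

For each departments row, check whether any employees with matching dept_id has salary > 50.
Keep rows where that is true.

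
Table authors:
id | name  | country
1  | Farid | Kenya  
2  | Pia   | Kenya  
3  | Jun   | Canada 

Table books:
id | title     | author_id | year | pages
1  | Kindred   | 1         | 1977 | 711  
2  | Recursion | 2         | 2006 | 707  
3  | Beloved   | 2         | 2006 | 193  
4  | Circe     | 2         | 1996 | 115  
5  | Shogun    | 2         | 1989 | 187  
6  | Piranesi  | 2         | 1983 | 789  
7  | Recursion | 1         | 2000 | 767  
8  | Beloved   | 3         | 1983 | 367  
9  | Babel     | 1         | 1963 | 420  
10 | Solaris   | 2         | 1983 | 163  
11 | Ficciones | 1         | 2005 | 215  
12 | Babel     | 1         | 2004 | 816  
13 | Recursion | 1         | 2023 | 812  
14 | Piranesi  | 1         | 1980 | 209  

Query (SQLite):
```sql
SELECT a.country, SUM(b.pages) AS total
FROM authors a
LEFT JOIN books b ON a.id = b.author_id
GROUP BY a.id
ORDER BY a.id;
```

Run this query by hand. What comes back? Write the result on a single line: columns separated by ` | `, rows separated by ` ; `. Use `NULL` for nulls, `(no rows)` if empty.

Kenya | 3950 ; Kenya | 2154 ; Canada | 367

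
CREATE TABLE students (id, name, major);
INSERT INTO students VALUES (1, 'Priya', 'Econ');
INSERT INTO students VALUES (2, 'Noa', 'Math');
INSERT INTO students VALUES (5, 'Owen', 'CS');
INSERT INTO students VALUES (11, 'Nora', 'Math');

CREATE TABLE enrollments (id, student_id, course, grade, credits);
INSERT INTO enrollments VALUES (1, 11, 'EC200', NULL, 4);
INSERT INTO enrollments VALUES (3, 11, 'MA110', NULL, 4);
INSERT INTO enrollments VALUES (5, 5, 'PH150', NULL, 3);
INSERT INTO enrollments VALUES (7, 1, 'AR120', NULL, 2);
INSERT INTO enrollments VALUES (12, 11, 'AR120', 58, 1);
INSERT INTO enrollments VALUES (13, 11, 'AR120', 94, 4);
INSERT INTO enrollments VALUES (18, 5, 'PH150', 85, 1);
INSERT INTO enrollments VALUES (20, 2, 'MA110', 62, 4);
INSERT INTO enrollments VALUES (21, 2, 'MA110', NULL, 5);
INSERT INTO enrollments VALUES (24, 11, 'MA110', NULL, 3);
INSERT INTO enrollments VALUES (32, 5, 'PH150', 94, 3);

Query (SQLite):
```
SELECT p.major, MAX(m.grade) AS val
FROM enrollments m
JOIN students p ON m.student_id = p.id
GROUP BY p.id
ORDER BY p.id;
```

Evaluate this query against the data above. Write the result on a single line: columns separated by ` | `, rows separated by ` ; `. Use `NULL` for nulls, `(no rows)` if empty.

Join each enrollments row to its students via student_id.
Group joined rows by students.id; compute MAX(m.grade) per group.
  1: ids {7} → MAX(m.grade)=NULL
  2: ids {20, 21} → MAX(m.grade)=62
  5: ids {5, 18, 32} → MAX(m.grade)=94
  11: ids {1, 3, 12, 13, 24} → MAX(m.grade)=94

Econ | NULL ; Math | 62 ; CS | 94 ; Math | 94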